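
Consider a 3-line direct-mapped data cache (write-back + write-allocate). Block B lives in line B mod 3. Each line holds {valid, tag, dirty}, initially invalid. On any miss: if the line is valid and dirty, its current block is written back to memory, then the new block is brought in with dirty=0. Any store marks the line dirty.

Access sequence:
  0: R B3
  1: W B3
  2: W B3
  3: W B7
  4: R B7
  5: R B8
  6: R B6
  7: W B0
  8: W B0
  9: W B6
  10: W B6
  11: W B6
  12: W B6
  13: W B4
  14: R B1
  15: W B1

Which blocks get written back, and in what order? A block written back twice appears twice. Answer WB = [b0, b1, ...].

WB = [3, 0, 7, 4]

0: R B3 -> L0 miss  d=-]
1: W B3 -> L0 hit  d=D]
2: W B3 -> L0 hit  d=D]
3: W B7 -> L1 miss  d=D]
4: R B7 -> L1 hit  d=D]
5: R B8 -> L2 miss  d=-]
6: R B6 -> L0 miss wb->B3  d=-]
7: W B0 -> L0 miss  d=D]
8: W B0 -> L0 hit  d=D]
9: W B6 -> L0 miss wb->B0  d=D]
10: W B6 -> L0 hit  d=D]
11: W B6 -> L0 hit  d=D]
12: W B6 -> L0 hit  d=D]
13: W B4 -> L1 miss wb->B7  d=D]
14: R B1 -> L1 miss wb->B4  d=-]
15: W B1 -> L1 hit  d=D]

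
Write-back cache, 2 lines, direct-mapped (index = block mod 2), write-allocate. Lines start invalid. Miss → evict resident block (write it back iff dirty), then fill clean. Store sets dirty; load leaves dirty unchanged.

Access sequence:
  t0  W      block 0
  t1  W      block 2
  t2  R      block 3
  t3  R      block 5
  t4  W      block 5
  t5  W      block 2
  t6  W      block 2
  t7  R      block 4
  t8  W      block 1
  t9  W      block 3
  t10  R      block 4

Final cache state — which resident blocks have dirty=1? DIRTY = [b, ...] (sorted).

0: W B0 -> L0 miss  d=D]
1: W B2 -> L0 miss wb->B0  d=D]
2: R B3 -> L1 miss  d=-]
3: R B5 -> L1 miss  d=-]
4: W B5 -> L1 hit  d=D]
5: W B2 -> L0 hit  d=D]
6: W B2 -> L0 hit  d=D]
7: R B4 -> L0 miss wb->B2  d=-]
8: W B1 -> L1 miss wb->B5  d=D]
9: W B3 -> L1 miss wb->B1  d=D]
10: R B4 -> L0 hit  d=-]

DIRTY = [3]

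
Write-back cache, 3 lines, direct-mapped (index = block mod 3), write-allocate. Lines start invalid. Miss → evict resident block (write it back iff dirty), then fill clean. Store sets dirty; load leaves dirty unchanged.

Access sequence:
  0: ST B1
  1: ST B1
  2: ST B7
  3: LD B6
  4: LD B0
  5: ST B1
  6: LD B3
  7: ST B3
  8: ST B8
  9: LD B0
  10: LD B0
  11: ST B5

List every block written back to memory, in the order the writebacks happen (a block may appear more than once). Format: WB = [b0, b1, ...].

WB = [1, 7, 3, 8]

0: W B1 → L1 miss [D]
1: W B1 → L1 hit [D]
2: W B7 → L1 miss wb→B1 [D]
3: R B6 → L0 miss [-]
4: R B0 → L0 miss [-]
5: W B1 → L1 miss wb→B7 [D]
6: R B3 → L0 miss [-]
7: W B3 → L0 hit [D]
8: W B8 → L2 miss [D]
9: R B0 → L0 miss wb→B3 [-]
10: R B0 → L0 hit [-]
11: W B5 → L2 miss wb→B8 [D]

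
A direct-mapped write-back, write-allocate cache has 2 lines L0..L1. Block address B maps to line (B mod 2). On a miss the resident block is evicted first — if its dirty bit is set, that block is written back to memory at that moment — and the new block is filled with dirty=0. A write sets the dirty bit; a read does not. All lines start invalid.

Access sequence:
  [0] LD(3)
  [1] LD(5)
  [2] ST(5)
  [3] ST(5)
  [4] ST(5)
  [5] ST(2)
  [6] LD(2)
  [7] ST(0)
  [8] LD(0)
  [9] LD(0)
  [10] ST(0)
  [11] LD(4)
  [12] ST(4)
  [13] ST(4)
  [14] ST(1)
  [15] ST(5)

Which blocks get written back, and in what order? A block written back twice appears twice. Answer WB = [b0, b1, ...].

WB = [2, 0, 5, 1]

0: R B3 → L1 miss [-]
1: R B5 → L1 miss [-]
2: W B5 → L1 hit [D]
3: W B5 → L1 hit [D]
4: W B5 → L1 hit [D]
5: W B2 → L0 miss [D]
6: R B2 → L0 hit [D]
7: W B0 → L0 miss wb→B2 [D]
8: R B0 → L0 hit [D]
9: R B0 → L0 hit [D]
10: W B0 → L0 hit [D]
11: R B4 → L0 miss wb→B0 [-]
12: W B4 → L0 hit [D]
13: W B4 → L0 hit [D]
14: W B1 → L1 miss wb→B5 [D]
15: W B5 → L1 miss wb→B1 [D]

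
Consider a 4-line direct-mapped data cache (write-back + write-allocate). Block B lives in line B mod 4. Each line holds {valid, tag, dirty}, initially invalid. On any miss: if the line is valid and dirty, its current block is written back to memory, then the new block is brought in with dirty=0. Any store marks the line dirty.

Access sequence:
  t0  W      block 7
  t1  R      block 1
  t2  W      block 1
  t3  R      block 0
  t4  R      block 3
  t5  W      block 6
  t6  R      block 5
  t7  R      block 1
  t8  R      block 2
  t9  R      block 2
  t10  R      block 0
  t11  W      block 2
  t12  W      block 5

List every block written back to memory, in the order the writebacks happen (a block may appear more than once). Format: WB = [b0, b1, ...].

0: W B7 → L3 miss [D]
1: R B1 → L1 miss [-]
2: W B1 → L1 hit [D]
3: R B0 → L0 miss [-]
4: R B3 → L3 miss wb→B7 [-]
5: W B6 → L2 miss [D]
6: R B5 → L1 miss wb→B1 [-]
7: R B1 → L1 miss [-]
8: R B2 → L2 miss wb→B6 [-]
9: R B2 → L2 hit [-]
10: R B0 → L0 hit [-]
11: W B2 → L2 hit [D]
12: W B5 → L1 miss [D]

WB = [7, 1, 6]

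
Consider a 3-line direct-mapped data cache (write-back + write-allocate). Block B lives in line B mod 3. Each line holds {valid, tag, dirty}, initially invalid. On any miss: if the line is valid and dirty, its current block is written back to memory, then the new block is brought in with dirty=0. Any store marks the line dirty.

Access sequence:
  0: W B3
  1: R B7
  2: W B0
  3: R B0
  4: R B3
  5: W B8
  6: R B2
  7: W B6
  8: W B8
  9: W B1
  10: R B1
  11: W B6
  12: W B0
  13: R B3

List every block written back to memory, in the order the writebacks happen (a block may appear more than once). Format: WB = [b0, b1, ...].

WB = [3, 0, 8, 6, 0]

0: W B3 -> L0 miss  d=D]
1: R B7 -> L1 miss  d=-]
2: W B0 -> L0 miss wb->B3  d=D]
3: R B0 -> L0 hit  d=D]
4: R B3 -> L0 miss wb->B0  d=-]
5: W B8 -> L2 miss  d=D]
6: R B2 -> L2 miss wb->B8  d=-]
7: W B6 -> L0 miss  d=D]
8: W B8 -> L2 miss  d=D]
9: W B1 -> L1 miss  d=D]
10: R B1 -> L1 hit  d=D]
11: W B6 -> L0 hit  d=D]
12: W B0 -> L0 miss wb->B6  d=D]
13: R B3 -> L0 miss wb->B0  d=-]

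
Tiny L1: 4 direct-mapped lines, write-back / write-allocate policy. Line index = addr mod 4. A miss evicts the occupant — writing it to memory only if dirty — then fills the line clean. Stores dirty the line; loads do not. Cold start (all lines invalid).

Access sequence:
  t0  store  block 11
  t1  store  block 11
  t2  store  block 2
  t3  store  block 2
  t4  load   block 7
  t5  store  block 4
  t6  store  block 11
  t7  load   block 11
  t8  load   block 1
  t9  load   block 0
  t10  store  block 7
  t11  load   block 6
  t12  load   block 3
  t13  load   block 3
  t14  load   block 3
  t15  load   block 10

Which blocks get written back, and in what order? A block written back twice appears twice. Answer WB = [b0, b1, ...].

0: W B11 → L3 miss [D]
1: W B11 → L3 hit [D]
2: W B2 → L2 miss [D]
3: W B2 → L2 hit [D]
4: R B7 → L3 miss wb→B11 [-]
5: W B4 → L0 miss [D]
6: W B11 → L3 miss [D]
7: R B11 → L3 hit [D]
8: R B1 → L1 miss [-]
9: R B0 → L0 miss wb→B4 [-]
10: W B7 → L3 miss wb→B11 [D]
11: R B6 → L2 miss wb→B2 [-]
12: R B3 → L3 miss wb→B7 [-]
13: R B3 → L3 hit [-]
14: R B3 → L3 hit [-]
15: R B10 → L2 miss [-]

WB = [11, 4, 11, 2, 7]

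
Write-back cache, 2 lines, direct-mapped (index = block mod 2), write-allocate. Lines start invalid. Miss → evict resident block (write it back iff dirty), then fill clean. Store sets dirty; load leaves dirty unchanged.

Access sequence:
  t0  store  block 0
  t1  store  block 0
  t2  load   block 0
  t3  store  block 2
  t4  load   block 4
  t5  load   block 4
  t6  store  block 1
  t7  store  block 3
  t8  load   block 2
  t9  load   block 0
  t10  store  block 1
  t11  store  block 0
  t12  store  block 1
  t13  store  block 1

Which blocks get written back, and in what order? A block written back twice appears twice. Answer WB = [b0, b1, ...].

0: W B0 → L0 miss [D]
1: W B0 → L0 hit [D]
2: R B0 → L0 hit [D]
3: W B2 → L0 miss wb→B0 [D]
4: R B4 → L0 miss wb→B2 [-]
5: R B4 → L0 hit [-]
6: W B1 → L1 miss [D]
7: W B3 → L1 miss wb→B1 [D]
8: R B2 → L0 miss [-]
9: R B0 → L0 miss [-]
10: W B1 → L1 miss wb→B3 [D]
11: W B0 → L0 hit [D]
12: W B1 → L1 hit [D]
13: W B1 → L1 hit [D]

WB = [0, 2, 1, 3]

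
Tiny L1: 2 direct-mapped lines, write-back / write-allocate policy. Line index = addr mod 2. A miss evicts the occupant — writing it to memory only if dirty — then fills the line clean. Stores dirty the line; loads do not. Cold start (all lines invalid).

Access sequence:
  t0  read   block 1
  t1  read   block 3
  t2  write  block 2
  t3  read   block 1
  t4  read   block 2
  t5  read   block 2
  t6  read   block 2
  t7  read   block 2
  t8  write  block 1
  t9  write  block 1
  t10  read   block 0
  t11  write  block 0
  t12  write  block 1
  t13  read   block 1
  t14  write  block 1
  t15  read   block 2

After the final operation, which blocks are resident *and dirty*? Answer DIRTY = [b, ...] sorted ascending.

DIRTY = [1]

  0 | R B1 → L1 miss [-]
  1 | R B3 → L1 miss [-]
  2 | W B2 → L0 miss [D]
  3 | R B1 → L1 miss [-]
  4 | R B2 → L0 hit [D]
  5 | R B2 → L0 hit [D]
  6 | R B2 → L0 hit [D]
  7 | R B2 → L0 hit [D]
  8 | W B1 → L1 hit [D]
  9 | W B1 → L1 hit [D]
  10 | R B0 → L0 miss wb→B2 [-]
  11 | W B0 → L0 hit [D]
  12 | W B1 → L1 hit [D]
  13 | R B1 → L1 hit [D]
  14 | W B1 → L1 hit [D]
  15 | R B2 → L0 miss wb→B0 [-]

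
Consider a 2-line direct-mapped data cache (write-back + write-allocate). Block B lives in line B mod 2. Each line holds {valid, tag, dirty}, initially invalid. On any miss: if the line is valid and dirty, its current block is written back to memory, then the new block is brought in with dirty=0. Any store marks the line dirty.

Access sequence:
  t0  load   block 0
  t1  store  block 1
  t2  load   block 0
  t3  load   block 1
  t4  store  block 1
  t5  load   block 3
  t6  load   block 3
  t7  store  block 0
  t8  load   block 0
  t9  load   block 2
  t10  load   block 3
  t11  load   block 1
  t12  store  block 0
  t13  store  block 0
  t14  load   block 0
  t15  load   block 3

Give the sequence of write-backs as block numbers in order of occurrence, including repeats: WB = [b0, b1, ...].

0: R B0 -> L0 miss  d=-]
1: W B1 -> L1 miss  d=D]
2: R B0 -> L0 hit  d=-]
3: R B1 -> L1 hit  d=D]
4: W B1 -> L1 hit  d=D]
5: R B3 -> L1 miss wb->B1  d=-]
6: R B3 -> L1 hit  d=-]
7: W B0 -> L0 hit  d=D]
8: R B0 -> L0 hit  d=D]
9: R B2 -> L0 miss wb->B0  d=-]
10: R B3 -> L1 hit  d=-]
11: R B1 -> L1 miss  d=-]
12: W B0 -> L0 miss  d=D]
13: W B0 -> L0 hit  d=D]
14: R B0 -> L0 hit  d=D]
15: R B3 -> L1 miss  d=-]

WB = [1, 0]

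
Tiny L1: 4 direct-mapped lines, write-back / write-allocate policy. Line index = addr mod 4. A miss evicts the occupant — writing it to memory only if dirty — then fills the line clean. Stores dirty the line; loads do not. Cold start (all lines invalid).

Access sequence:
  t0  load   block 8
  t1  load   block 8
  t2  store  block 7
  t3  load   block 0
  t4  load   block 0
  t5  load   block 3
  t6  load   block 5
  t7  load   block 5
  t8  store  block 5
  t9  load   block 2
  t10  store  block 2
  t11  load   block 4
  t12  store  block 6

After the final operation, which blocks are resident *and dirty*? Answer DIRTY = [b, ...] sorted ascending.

DIRTY = [5, 6]

  0 | R B8 → L0 miss [-]
  1 | R B8 → L0 hit [-]
  2 | W B7 → L3 miss [D]
  3 | R B0 → L0 miss [-]
  4 | R B0 → L0 hit [-]
  5 | R B3 → L3 miss wb→B7 [-]
  6 | R B5 → L1 miss [-]
  7 | R B5 → L1 hit [-]
  8 | W B5 → L1 hit [D]
  9 | R B2 → L2 miss [-]
  10 | W B2 → L2 hit [D]
  11 | R B4 → L0 miss [-]
  12 | W B6 → L2 miss wb→B2 [D]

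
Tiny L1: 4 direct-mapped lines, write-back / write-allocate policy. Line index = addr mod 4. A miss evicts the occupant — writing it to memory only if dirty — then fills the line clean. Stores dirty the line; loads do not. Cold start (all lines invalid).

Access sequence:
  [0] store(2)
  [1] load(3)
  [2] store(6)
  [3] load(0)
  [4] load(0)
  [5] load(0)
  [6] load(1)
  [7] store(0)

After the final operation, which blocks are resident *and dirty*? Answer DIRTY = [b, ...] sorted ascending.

DIRTY = [0, 6]

0: W B2 → L2 miss [D]
1: R B3 → L3 miss [-]
2: W B6 → L2 miss wb→B2 [D]
3: R B0 → L0 miss [-]
4: R B0 → L0 hit [-]
5: R B0 → L0 hit [-]
6: R B1 → L1 miss [-]
7: W B0 → L0 hit [D]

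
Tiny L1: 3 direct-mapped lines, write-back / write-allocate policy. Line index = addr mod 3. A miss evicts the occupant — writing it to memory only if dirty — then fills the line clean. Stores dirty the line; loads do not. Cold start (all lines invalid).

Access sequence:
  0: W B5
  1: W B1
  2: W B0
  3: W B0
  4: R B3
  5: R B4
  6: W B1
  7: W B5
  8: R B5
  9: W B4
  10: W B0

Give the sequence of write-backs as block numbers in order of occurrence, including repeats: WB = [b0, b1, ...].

0: W B5 -> L2 miss  d=D]
1: W B1 -> L1 miss  d=D]
2: W B0 -> L0 miss  d=D]
3: W B0 -> L0 hit  d=D]
4: R B3 -> L0 miss wb->B0  d=-]
5: R B4 -> L1 miss wb->B1  d=-]
6: W B1 -> L1 miss  d=D]
7: W B5 -> L2 hit  d=D]
8: R B5 -> L2 hit  d=D]
9: W B4 -> L1 miss wb->B1  d=D]
10: W B0 -> L0 miss  d=D]

WB = [0, 1, 1]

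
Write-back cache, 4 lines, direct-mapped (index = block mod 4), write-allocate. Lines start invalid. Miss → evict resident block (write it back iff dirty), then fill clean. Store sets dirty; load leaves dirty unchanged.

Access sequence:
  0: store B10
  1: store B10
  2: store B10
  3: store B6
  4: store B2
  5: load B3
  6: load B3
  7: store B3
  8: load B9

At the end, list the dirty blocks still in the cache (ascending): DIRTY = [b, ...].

DIRTY = [2, 3]

0: W B10 -> L2 miss  d=D]
1: W B10 -> L2 hit  d=D]
2: W B10 -> L2 hit  d=D]
3: W B6 -> L2 miss wb->B10  d=D]
4: W B2 -> L2 miss wb->B6  d=D]
5: R B3 -> L3 miss  d=-]
6: R B3 -> L3 hit  d=-]
7: W B3 -> L3 hit  d=D]
8: R B9 -> L1 miss  d=-]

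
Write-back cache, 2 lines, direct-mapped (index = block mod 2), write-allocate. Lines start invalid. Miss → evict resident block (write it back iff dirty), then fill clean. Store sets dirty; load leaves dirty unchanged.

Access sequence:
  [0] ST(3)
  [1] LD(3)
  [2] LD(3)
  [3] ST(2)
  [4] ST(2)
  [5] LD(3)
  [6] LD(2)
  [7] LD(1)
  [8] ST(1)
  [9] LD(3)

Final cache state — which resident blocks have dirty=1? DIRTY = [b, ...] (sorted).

DIRTY = [2]

  0 | W B3 → L1 miss [D]
  1 | R B3 → L1 hit [D]
  2 | R B3 → L1 hit [D]
  3 | W B2 → L0 miss [D]
  4 | W B2 → L0 hit [D]
  5 | R B3 → L1 hit [D]
  6 | R B2 → L0 hit [D]
  7 | R B1 → L1 miss wb→B3 [-]
  8 | W B1 → L1 hit [D]
  9 | R B3 → L1 miss wb→B1 [-]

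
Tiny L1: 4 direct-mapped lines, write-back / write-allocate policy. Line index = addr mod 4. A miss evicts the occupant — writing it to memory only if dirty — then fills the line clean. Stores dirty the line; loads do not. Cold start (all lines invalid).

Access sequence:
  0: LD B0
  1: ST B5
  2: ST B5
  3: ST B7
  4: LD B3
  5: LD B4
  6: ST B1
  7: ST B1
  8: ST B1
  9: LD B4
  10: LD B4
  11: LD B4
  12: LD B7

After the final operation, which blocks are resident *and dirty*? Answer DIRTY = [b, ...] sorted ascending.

DIRTY = [1]

  0 | R B0 → L0 miss [-]
  1 | W B5 → L1 miss [D]
  2 | W B5 → L1 hit [D]
  3 | W B7 → L3 miss [D]
  4 | R B3 → L3 miss wb→B7 [-]
  5 | R B4 → L0 miss [-]
  6 | W B1 → L1 miss wb→B5 [D]
  7 | W B1 → L1 hit [D]
  8 | W B1 → L1 hit [D]
  9 | R B4 → L0 hit [-]
  10 | R B4 → L0 hit [-]
  11 | R B4 → L0 hit [-]
  12 | R B7 → L3 miss [-]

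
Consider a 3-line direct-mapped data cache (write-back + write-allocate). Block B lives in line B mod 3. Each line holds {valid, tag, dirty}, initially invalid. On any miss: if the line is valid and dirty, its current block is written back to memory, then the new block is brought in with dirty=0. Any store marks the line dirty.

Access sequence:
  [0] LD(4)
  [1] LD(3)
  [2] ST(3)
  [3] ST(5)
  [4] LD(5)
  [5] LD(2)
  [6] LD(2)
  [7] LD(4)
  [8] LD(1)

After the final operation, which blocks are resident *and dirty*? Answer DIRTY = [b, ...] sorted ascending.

DIRTY = [3]

0: R B4 -> L1 miss  d=-]
1: R B3 -> L0 miss  d=-]
2: W B3 -> L0 hit  d=D]
3: W B5 -> L2 miss  d=D]
4: R B5 -> L2 hit  d=D]
5: R B2 -> L2 miss wb->B5  d=-]
6: R B2 -> L2 hit  d=-]
7: R B4 -> L1 hit  d=-]
8: R B1 -> L1 miss  d=-]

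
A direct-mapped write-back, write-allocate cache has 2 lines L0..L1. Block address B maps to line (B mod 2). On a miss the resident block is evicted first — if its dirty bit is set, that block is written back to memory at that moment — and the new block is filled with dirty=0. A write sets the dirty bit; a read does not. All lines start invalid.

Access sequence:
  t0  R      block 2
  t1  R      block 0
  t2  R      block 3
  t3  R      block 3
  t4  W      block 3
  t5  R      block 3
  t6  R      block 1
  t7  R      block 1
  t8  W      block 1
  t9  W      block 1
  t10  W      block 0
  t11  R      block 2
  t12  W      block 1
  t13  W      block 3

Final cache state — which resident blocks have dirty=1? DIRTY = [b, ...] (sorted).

DIRTY = [3]

  0 | R B2 → L0 miss [-]
  1 | R B0 → L0 miss [-]
  2 | R B3 → L1 miss [-]
  3 | R B3 → L1 hit [-]
  4 | W B3 → L1 hit [D]
  5 | R B3 → L1 hit [D]
  6 | R B1 → L1 miss wb→B3 [-]
  7 | R B1 → L1 hit [-]
  8 | W B1 → L1 hit [D]
  9 | W B1 → L1 hit [D]
  10 | W B0 → L0 hit [D]
  11 | R B2 → L0 miss wb→B0 [-]
  12 | W B1 → L1 hit [D]
  13 | W B3 → L1 miss wb→B1 [D]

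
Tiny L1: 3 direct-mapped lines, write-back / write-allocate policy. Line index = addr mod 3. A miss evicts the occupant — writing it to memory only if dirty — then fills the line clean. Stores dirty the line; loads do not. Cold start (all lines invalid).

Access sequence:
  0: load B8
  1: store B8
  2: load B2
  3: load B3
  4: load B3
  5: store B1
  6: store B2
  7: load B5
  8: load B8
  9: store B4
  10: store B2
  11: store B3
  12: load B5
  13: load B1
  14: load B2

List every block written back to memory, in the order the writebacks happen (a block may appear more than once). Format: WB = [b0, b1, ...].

WB = [8, 2, 1, 2, 4]

0: R B8 → L2 miss [-]
1: W B8 → L2 hit [D]
2: R B2 → L2 miss wb→B8 [-]
3: R B3 → L0 miss [-]
4: R B3 → L0 hit [-]
5: W B1 → L1 miss [D]
6: W B2 → L2 hit [D]
7: R B5 → L2 miss wb→B2 [-]
8: R B8 → L2 miss [-]
9: W B4 → L1 miss wb→B1 [D]
10: W B2 → L2 miss [D]
11: W B3 → L0 hit [D]
12: R B5 → L2 miss wb→B2 [-]
13: R B1 → L1 miss wb→B4 [-]
14: R B2 → L2 miss [-]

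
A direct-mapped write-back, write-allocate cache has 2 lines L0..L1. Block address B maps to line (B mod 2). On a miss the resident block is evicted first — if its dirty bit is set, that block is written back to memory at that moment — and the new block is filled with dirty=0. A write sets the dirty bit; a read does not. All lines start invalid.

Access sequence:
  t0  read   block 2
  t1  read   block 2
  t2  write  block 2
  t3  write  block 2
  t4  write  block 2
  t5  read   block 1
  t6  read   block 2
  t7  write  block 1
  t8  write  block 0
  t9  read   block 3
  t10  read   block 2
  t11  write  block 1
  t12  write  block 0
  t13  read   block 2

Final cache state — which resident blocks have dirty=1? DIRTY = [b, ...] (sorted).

  0 | R B2 → L0 miss [-]
  1 | R B2 → L0 hit [-]
  2 | W B2 → L0 hit [D]
  3 | W B2 → L0 hit [D]
  4 | W B2 → L0 hit [D]
  5 | R B1 → L1 miss [-]
  6 | R B2 → L0 hit [D]
  7 | W B1 → L1 hit [D]
  8 | W B0 → L0 miss wb→B2 [D]
  9 | R B3 → L1 miss wb→B1 [-]
  10 | R B2 → L0 miss wb→B0 [-]
  11 | W B1 → L1 miss [D]
  12 | W B0 → L0 miss [D]
  13 | R B2 → L0 miss wb→B0 [-]

DIRTY = [1]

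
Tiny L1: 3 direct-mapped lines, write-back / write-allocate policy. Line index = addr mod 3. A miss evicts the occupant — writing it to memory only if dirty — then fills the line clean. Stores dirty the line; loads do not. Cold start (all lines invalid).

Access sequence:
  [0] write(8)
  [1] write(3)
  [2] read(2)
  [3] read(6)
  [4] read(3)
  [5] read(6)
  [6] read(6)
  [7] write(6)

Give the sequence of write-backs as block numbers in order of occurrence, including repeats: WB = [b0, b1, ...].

  0 | W B8 → L2 miss [D]
  1 | W B3 → L0 miss [D]
  2 | R B2 → L2 miss wb→B8 [-]
  3 | R B6 → L0 miss wb→B3 [-]
  4 | R B3 → L0 miss [-]
  5 | R B6 → L0 miss [-]
  6 | R B6 → L0 hit [-]
  7 | W B6 → L0 hit [D]

WB = [8, 3]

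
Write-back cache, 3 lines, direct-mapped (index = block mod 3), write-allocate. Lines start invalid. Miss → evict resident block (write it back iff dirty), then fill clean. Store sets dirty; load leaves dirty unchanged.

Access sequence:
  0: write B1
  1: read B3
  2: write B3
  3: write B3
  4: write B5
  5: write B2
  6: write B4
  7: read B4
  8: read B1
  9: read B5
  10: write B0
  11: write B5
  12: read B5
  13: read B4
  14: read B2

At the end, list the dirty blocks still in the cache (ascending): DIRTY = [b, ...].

0: W B1 -> L1 miss  d=D]
1: R B3 -> L0 miss  d=-]
2: W B3 -> L0 hit  d=D]
3: W B3 -> L0 hit  d=D]
4: W B5 -> L2 miss  d=D]
5: W B2 -> L2 miss wb->B5  d=D]
6: W B4 -> L1 miss wb->B1  d=D]
7: R B4 -> L1 hit  d=D]
8: R B1 -> L1 miss wb->B4  d=-]
9: R B5 -> L2 miss wb->B2  d=-]
10: W B0 -> L0 miss wb->B3  d=D]
11: W B5 -> L2 hit  d=D]
12: R B5 -> L2 hit  d=D]
13: R B4 -> L1 miss  d=-]
14: R B2 -> L2 miss wb->B5  d=-]

DIRTY = [0]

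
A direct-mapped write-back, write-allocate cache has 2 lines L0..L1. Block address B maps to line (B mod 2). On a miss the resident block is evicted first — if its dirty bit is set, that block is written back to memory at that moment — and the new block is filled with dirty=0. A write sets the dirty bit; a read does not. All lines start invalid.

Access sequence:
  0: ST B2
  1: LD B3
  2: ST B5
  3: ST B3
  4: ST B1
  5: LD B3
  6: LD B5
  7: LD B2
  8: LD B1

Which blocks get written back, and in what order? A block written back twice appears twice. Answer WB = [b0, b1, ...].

0: W B2 -> L0 miss  d=D]
1: R B3 -> L1 miss  d=-]
2: W B5 -> L1 miss  d=D]
3: W B3 -> L1 miss wb->B5  d=D]
4: W B1 -> L1 miss wb->B3  d=D]
5: R B3 -> L1 miss wb->B1  d=-]
6: R B5 -> L1 miss  d=-]
7: R B2 -> L0 hit  d=D]
8: R B1 -> L1 miss  d=-]

WB = [5, 3, 1]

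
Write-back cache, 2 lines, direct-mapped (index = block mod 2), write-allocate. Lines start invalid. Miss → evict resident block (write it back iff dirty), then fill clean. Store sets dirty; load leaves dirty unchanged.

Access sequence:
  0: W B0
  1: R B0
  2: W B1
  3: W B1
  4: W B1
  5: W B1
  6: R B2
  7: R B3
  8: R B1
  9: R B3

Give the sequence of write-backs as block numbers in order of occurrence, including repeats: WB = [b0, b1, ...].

WB = [0, 1]

  0 | W B0 → L0 miss [D]
  1 | R B0 → L0 hit [D]
  2 | W B1 → L1 miss [D]
  3 | W B1 → L1 hit [D]
  4 | W B1 → L1 hit [D]
  5 | W B1 → L1 hit [D]
  6 | R B2 → L0 miss wb→B0 [-]
  7 | R B3 → L1 miss wb→B1 [-]
  8 | R B1 → L1 miss [-]
  9 | R B3 → L1 miss [-]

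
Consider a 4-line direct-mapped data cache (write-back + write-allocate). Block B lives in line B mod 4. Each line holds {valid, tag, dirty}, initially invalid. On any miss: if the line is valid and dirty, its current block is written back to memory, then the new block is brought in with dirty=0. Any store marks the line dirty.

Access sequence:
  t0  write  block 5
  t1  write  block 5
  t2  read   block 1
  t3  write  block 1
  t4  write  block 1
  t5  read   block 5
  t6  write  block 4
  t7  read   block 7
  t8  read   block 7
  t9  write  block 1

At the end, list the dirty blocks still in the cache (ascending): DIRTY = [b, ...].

0: W B5 → L1 miss [D]
1: W B5 → L1 hit [D]
2: R B1 → L1 miss wb→B5 [-]
3: W B1 → L1 hit [D]
4: W B1 → L1 hit [D]
5: R B5 → L1 miss wb→B1 [-]
6: W B4 → L0 miss [D]
7: R B7 → L3 miss [-]
8: R B7 → L3 hit [-]
9: W B1 → L1 miss [D]

DIRTY = [1, 4]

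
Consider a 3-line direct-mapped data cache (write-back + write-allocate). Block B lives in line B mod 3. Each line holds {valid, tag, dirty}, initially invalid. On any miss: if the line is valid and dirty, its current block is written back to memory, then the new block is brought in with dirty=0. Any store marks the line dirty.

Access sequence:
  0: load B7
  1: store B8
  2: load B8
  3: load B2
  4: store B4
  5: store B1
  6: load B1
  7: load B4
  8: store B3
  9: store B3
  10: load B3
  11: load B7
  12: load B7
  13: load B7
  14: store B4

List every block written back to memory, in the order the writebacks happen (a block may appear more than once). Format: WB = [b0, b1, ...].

WB = [8, 4, 1]

0: R B7 → L1 miss [-]
1: W B8 → L2 miss [D]
2: R B8 → L2 hit [D]
3: R B2 → L2 miss wb→B8 [-]
4: W B4 → L1 miss [D]
5: W B1 → L1 miss wb→B4 [D]
6: R B1 → L1 hit [D]
7: R B4 → L1 miss wb→B1 [-]
8: W B3 → L0 miss [D]
9: W B3 → L0 hit [D]
10: R B3 → L0 hit [D]
11: R B7 → L1 miss [-]
12: R B7 → L1 hit [-]
13: R B7 → L1 hit [-]
14: W B4 → L1 miss [D]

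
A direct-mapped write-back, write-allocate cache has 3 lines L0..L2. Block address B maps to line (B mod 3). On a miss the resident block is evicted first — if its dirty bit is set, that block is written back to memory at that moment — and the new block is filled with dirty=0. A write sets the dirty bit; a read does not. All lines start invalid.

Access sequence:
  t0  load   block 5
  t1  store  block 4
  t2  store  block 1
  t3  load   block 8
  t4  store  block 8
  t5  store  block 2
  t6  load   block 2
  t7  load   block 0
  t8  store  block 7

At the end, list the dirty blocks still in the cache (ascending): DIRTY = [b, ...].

0: R B5 -> L2 miss  d=-]
1: W B4 -> L1 miss  d=D]
2: W B1 -> L1 miss wb->B4  d=D]
3: R B8 -> L2 miss  d=-]
4: W B8 -> L2 hit  d=D]
5: W B2 -> L2 miss wb->B8  d=D]
6: R B2 -> L2 hit  d=D]
7: R B0 -> L0 miss  d=-]
8: W B7 -> L1 miss wb->B1  d=D]

DIRTY = [2, 7]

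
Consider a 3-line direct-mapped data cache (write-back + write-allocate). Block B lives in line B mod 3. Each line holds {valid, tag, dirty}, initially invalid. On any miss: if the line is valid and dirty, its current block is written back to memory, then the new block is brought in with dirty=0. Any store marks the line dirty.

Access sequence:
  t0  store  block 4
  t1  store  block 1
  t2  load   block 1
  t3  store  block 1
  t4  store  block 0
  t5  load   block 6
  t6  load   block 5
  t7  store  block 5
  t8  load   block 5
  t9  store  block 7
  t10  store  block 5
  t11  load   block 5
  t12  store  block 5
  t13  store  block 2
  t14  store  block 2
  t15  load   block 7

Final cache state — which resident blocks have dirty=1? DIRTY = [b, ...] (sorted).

0: W B4 -> L1 miss  d=D]
1: W B1 -> L1 miss wb->B4  d=D]
2: R B1 -> L1 hit  d=D]
3: W B1 -> L1 hit  d=D]
4: W B0 -> L0 miss  d=D]
5: R B6 -> L0 miss wb->B0  d=-]
6: R B5 -> L2 miss  d=-]
7: W B5 -> L2 hit  d=D]
8: R B5 -> L2 hit  d=D]
9: W B7 -> L1 miss wb->B1  d=D]
10: W B5 -> L2 hit  d=D]
11: R B5 -> L2 hit  d=D]
12: W B5 -> L2 hit  d=D]
13: W B2 -> L2 miss wb->B5  d=D]
14: W B2 -> L2 hit  d=D]
15: R B7 -> L1 hit  d=D]

DIRTY = [2, 7]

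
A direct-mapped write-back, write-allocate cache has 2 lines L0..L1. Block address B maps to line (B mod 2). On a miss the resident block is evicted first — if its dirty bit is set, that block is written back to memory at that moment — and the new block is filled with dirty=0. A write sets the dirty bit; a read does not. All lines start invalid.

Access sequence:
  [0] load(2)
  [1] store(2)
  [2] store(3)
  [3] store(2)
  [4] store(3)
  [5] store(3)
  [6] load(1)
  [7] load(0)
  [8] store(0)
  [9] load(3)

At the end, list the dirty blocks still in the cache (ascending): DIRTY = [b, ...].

  0 | R B2 → L0 miss [-]
  1 | W B2 → L0 hit [D]
  2 | W B3 → L1 miss [D]
  3 | W B2 → L0 hit [D]
  4 | W B3 → L1 hit [D]
  5 | W B3 → L1 hit [D]
  6 | R B1 → L1 miss wb→B3 [-]
  7 | R B0 → L0 miss wb→B2 [-]
  8 | W B0 → L0 hit [D]
  9 | R B3 → L1 miss [-]

DIRTY = [0]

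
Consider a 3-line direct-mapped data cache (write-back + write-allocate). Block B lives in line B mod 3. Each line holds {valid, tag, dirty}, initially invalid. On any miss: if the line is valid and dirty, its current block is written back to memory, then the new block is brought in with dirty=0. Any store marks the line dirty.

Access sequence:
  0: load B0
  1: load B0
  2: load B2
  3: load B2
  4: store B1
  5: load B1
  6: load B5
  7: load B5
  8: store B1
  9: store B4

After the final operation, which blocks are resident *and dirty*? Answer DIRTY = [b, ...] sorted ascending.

0: R B0 -> L0 miss  d=-]
1: R B0 -> L0 hit  d=-]
2: R B2 -> L2 miss  d=-]
3: R B2 -> L2 hit  d=-]
4: W B1 -> L1 miss  d=D]
5: R B1 -> L1 hit  d=D]
6: R B5 -> L2 miss  d=-]
7: R B5 -> L2 hit  d=-]
8: W B1 -> L1 hit  d=D]
9: W B4 -> L1 miss wb->B1  d=D]

DIRTY = [4]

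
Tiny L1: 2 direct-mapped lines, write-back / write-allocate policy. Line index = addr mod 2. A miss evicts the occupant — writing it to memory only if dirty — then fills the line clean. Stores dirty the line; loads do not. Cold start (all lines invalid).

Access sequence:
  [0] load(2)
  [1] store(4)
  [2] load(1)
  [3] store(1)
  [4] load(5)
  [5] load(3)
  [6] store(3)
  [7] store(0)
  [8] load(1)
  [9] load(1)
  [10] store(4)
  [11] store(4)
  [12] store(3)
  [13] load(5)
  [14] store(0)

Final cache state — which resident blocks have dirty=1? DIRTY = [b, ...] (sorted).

  0 | R B2 → L0 miss [-]
  1 | W B4 → L0 miss [D]
  2 | R B1 → L1 miss [-]
  3 | W B1 → L1 hit [D]
  4 | R B5 → L1 miss wb→B1 [-]
  5 | R B3 → L1 miss [-]
  6 | W B3 → L1 hit [D]
  7 | W B0 → L0 miss wb→B4 [D]
  8 | R B1 → L1 miss wb→B3 [-]
  9 | R B1 → L1 hit [-]
  10 | W B4 → L0 miss wb→B0 [D]
  11 | W B4 → L0 hit [D]
  12 | W B3 → L1 miss [D]
  13 | R B5 → L1 miss wb→B3 [-]
  14 | W B0 → L0 miss wb→B4 [D]

DIRTY = [0]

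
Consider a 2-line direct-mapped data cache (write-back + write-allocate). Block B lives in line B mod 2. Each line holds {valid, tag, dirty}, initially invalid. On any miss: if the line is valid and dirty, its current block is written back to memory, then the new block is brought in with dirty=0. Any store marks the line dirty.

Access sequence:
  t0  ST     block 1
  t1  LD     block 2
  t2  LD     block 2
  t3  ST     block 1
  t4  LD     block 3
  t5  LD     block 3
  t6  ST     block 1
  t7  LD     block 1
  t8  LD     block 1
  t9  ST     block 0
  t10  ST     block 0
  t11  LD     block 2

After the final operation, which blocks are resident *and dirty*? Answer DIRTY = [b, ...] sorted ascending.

DIRTY = [1]

  0 | W B1 → L1 miss [D]
  1 | R B2 → L0 miss [-]
  2 | R B2 → L0 hit [-]
  3 | W B1 → L1 hit [D]
  4 | R B3 → L1 miss wb→B1 [-]
  5 | R B3 → L1 hit [-]
  6 | W B1 → L1 miss [D]
  7 | R B1 → L1 hit [D]
  8 | R B1 → L1 hit [D]
  9 | W B0 → L0 miss [D]
  10 | W B0 → L0 hit [D]
  11 | R B2 → L0 miss wb→B0 [-]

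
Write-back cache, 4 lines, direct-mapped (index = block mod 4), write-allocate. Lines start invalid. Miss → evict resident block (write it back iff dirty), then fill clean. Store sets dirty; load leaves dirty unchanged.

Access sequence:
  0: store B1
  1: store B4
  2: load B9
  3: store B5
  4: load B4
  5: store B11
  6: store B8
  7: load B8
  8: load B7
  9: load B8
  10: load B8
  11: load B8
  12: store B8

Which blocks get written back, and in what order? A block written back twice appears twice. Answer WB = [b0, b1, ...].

WB = [1, 4, 11]

  0 | W B1 → L1 miss [D]
  1 | W B4 → L0 miss [D]
  2 | R B9 → L1 miss wb→B1 [-]
  3 | W B5 → L1 miss [D]
  4 | R B4 → L0 hit [D]
  5 | W B11 → L3 miss [D]
  6 | W B8 → L0 miss wb→B4 [D]
  7 | R B8 → L0 hit [D]
  8 | R B7 → L3 miss wb→B11 [-]
  9 | R B8 → L0 hit [D]
  10 | R B8 → L0 hit [D]
  11 | R B8 → L0 hit [D]
  12 | W B8 → L0 hit [D]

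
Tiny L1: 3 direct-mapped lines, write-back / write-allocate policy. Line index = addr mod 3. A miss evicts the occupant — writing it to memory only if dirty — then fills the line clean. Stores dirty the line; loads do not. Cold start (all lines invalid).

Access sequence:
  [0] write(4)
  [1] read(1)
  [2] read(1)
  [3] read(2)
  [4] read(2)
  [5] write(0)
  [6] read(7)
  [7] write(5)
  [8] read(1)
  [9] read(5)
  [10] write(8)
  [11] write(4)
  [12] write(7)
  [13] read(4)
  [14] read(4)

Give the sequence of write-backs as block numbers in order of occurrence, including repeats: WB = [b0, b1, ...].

0: W B4 → L1 miss [D]
1: R B1 → L1 miss wb→B4 [-]
2: R B1 → L1 hit [-]
3: R B2 → L2 miss [-]
4: R B2 → L2 hit [-]
5: W B0 → L0 miss [D]
6: R B7 → L1 miss [-]
7: W B5 → L2 miss [D]
8: R B1 → L1 miss [-]
9: R B5 → L2 hit [D]
10: W B8 → L2 miss wb→B5 [D]
11: W B4 → L1 miss [D]
12: W B7 → L1 miss wb→B4 [D]
13: R B4 → L1 miss wb→B7 [-]
14: R B4 → L1 hit [-]

WB = [4, 5, 4, 7]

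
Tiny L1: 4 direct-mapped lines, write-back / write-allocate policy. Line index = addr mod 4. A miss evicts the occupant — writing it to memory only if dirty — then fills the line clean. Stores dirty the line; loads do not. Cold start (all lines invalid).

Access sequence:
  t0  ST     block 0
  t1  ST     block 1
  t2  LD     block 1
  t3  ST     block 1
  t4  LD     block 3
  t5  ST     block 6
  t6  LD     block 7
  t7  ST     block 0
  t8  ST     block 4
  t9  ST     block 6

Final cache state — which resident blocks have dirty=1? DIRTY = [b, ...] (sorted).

DIRTY = [1, 4, 6]

0: W B0 → L0 miss [D]
1: W B1 → L1 miss [D]
2: R B1 → L1 hit [D]
3: W B1 → L1 hit [D]
4: R B3 → L3 miss [-]
5: W B6 → L2 miss [D]
6: R B7 → L3 miss [-]
7: W B0 → L0 hit [D]
8: W B4 → L0 miss wb→B0 [D]
9: W B6 → L2 hit [D]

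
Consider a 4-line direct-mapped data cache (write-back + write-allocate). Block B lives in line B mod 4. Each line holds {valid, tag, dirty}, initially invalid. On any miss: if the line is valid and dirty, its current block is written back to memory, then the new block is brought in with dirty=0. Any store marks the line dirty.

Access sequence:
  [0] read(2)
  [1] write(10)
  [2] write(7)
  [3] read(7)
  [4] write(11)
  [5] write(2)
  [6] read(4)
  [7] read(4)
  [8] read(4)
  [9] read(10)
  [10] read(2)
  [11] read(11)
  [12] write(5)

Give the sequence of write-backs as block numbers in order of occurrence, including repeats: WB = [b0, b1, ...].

  0 | R B2 → L2 miss [-]
  1 | W B10 → L2 miss [D]
  2 | W B7 → L3 miss [D]
  3 | R B7 → L3 hit [D]
  4 | W B11 → L3 miss wb→B7 [D]
  5 | W B2 → L2 miss wb→B10 [D]
  6 | R B4 → L0 miss [-]
  7 | R B4 → L0 hit [-]
  8 | R B4 → L0 hit [-]
  9 | R B10 → L2 miss wb→B2 [-]
  10 | R B2 → L2 miss [-]
  11 | R B11 → L3 hit [D]
  12 | W B5 → L1 miss [D]

WB = [7, 10, 2]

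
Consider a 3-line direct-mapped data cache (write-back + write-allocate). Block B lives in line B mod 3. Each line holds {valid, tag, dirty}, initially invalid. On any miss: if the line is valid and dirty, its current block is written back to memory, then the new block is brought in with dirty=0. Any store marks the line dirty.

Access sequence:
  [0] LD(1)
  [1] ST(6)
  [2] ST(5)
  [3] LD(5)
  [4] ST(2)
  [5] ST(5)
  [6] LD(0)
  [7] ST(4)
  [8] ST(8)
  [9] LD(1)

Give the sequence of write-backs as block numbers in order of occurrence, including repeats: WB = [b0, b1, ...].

WB = [5, 2, 6, 5, 4]

0: R B1 -> L1 miss  d=-]
1: W B6 -> L0 miss  d=D]
2: W B5 -> L2 miss  d=D]
3: R B5 -> L2 hit  d=D]
4: W B2 -> L2 miss wb->B5  d=D]
5: W B5 -> L2 miss wb->B2  d=D]
6: R B0 -> L0 miss wb->B6  d=-]
7: W B4 -> L1 miss  d=D]
8: W B8 -> L2 miss wb->B5  d=D]
9: R B1 -> L1 miss wb->B4  d=-]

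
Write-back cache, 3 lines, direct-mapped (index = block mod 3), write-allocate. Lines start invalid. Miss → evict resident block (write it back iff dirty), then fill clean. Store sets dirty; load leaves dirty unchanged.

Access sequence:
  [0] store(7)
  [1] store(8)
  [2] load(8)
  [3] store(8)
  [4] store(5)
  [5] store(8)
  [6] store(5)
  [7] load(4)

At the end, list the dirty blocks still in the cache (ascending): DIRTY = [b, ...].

DIRTY = [5]

  0 | W B7 → L1 miss [D]
  1 | W B8 → L2 miss [D]
  2 | R B8 → L2 hit [D]
  3 | W B8 → L2 hit [D]
  4 | W B5 → L2 miss wb→B8 [D]
  5 | W B8 → L2 miss wb→B5 [D]
  6 | W B5 → L2 miss wb→B8 [D]
  7 | R B4 → L1 miss wb→B7 [-]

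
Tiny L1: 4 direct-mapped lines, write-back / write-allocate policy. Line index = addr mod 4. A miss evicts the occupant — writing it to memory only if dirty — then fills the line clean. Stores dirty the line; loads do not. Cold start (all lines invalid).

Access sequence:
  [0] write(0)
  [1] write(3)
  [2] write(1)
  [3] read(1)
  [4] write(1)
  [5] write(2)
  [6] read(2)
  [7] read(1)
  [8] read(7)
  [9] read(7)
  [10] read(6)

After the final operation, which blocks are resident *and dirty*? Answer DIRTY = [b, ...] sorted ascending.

DIRTY = [0, 1]

  0 | W B0 → L0 miss [D]
  1 | W B3 → L3 miss [D]
  2 | W B1 → L1 miss [D]
  3 | R B1 → L1 hit [D]
  4 | W B1 → L1 hit [D]
  5 | W B2 → L2 miss [D]
  6 | R B2 → L2 hit [D]
  7 | R B1 → L1 hit [D]
  8 | R B7 → L3 miss wb→B3 [-]
  9 | R B7 → L3 hit [-]
  10 | R B6 → L2 miss wb→B2 [-]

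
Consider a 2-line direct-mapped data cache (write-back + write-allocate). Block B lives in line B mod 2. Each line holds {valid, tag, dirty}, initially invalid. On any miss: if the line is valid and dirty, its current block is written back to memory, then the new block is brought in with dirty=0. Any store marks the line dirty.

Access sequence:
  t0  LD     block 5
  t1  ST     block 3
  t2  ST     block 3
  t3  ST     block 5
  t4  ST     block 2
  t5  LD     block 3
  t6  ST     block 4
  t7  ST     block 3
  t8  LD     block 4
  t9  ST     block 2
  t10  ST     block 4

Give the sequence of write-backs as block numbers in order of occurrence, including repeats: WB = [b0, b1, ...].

WB = [3, 5, 2, 4, 2]

0: R B5 -> L1 miss  d=-]
1: W B3 -> L1 miss  d=D]
2: W B3 -> L1 hit  d=D]
3: W B5 -> L1 miss wb->B3  d=D]
4: W B2 -> L0 miss  d=D]
5: R B3 -> L1 miss wb->B5  d=-]
6: W B4 -> L0 miss wb->B2  d=D]
7: W B3 -> L1 hit  d=D]
8: R B4 -> L0 hit  d=D]
9: W B2 -> L0 miss wb->B4  d=D]
10: W B4 -> L0 miss wb->B2  d=D]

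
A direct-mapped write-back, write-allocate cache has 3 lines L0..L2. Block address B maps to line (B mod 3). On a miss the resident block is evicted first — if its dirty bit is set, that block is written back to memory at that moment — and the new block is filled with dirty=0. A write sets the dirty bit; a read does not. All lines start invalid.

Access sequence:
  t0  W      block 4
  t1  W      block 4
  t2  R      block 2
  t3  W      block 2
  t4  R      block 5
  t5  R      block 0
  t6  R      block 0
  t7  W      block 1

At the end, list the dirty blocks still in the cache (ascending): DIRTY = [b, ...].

0: W B4 → L1 miss [D]
1: W B4 → L1 hit [D]
2: R B2 → L2 miss [-]
3: W B2 → L2 hit [D]
4: R B5 → L2 miss wb→B2 [-]
5: R B0 → L0 miss [-]
6: R B0 → L0 hit [-]
7: W B1 → L1 miss wb→B4 [D]

DIRTY = [1]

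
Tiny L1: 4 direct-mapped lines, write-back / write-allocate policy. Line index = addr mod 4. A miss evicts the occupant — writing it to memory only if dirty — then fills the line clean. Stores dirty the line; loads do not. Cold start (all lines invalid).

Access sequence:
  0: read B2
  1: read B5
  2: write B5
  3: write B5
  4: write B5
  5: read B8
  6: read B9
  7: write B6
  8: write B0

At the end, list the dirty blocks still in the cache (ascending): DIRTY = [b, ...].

DIRTY = [0, 6]

0: R B2 -> L2 miss  d=-]
1: R B5 -> L1 miss  d=-]
2: W B5 -> L1 hit  d=D]
3: W B5 -> L1 hit  d=D]
4: W B5 -> L1 hit  d=D]
5: R B8 -> L0 miss  d=-]
6: R B9 -> L1 miss wb->B5  d=-]
7: W B6 -> L2 miss  d=D]
8: W B0 -> L0 miss  d=D]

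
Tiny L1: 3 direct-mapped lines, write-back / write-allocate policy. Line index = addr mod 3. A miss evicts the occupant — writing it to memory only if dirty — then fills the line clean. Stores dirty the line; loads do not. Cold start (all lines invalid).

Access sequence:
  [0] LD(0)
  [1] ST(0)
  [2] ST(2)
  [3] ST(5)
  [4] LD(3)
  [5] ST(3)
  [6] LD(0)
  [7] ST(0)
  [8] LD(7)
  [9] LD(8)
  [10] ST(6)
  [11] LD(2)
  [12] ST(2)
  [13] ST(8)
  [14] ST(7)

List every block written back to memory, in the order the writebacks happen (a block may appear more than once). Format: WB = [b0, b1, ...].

WB = [2, 0, 3, 5, 0, 2]

0: R B0 → L0 miss [-]
1: W B0 → L0 hit [D]
2: W B2 → L2 miss [D]
3: W B5 → L2 miss wb→B2 [D]
4: R B3 → L0 miss wb→B0 [-]
5: W B3 → L0 hit [D]
6: R B0 → L0 miss wb→B3 [-]
7: W B0 → L0 hit [D]
8: R B7 → L1 miss [-]
9: R B8 → L2 miss wb→B5 [-]
10: W B6 → L0 miss wb→B0 [D]
11: R B2 → L2 miss [-]
12: W B2 → L2 hit [D]
13: W B8 → L2 miss wb→B2 [D]
14: W B7 → L1 hit [D]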